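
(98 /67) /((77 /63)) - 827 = -608617 /737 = -825.80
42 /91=6 /13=0.46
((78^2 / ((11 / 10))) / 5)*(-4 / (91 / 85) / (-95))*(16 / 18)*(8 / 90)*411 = 31003648 / 21945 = 1412.79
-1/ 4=-0.25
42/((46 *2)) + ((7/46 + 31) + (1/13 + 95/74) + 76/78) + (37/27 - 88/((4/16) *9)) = -3.80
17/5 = 3.40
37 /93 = 0.40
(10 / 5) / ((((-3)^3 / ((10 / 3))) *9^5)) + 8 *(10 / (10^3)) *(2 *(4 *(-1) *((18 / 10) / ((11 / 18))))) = -12397483148 / 6576582375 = -1.89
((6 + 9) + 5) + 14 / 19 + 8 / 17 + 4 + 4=9434 / 323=29.21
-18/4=-9/2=-4.50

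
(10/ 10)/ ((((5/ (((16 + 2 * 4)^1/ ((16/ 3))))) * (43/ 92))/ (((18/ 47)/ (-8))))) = -1863/ 20210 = -0.09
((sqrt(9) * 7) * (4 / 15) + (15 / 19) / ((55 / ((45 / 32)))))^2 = 35321067721 / 1118233600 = 31.59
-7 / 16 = -0.44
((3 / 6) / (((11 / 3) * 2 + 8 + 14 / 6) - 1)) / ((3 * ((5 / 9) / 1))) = 9 / 500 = 0.02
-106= -106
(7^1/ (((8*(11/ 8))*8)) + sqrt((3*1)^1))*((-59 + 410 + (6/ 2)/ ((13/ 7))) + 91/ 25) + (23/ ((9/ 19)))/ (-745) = 1084355381/ 38352600 + 115783*sqrt(3)/ 325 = 645.33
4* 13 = 52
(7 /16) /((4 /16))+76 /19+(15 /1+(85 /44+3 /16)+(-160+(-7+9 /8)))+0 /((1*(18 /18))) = -25169 /176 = -143.01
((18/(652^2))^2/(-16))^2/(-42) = -2187/7315243454120534416031744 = -0.00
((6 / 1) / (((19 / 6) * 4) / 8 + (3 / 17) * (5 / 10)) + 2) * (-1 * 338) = -644228 / 341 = -1889.23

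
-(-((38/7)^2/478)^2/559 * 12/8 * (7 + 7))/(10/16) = 12510816/54761045885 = 0.00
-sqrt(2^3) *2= -4 *sqrt(2)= -5.66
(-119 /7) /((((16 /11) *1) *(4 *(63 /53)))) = -9911 /4032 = -2.46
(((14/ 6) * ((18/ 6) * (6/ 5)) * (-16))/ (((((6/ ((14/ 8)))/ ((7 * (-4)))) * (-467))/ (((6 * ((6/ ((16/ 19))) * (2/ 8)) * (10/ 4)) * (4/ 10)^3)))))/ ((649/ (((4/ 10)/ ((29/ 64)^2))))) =-1921941504/ 159308001875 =-0.01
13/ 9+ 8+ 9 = 166/ 9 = 18.44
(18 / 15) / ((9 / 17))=34 / 15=2.27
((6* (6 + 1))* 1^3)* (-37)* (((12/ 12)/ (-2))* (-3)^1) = -2331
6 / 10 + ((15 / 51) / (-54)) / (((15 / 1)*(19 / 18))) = 0.60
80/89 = 0.90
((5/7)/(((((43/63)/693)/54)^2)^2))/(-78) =-3677823551058439965807240/44444413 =-82751088445209974.22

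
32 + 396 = 428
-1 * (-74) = 74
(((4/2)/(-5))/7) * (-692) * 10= 2768/7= 395.43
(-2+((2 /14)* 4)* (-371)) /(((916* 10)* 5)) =-107 /22900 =-0.00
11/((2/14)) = 77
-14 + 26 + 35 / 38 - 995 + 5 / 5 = -37281 / 38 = -981.08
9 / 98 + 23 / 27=2497 / 2646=0.94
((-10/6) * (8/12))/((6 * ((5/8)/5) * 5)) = -8/27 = -0.30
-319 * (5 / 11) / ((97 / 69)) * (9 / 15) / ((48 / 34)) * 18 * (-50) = 7653825 / 194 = 39452.71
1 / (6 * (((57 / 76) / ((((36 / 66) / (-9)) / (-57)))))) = 4 / 16929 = 0.00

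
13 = 13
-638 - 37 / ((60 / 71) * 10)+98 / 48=-192101 / 300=-640.34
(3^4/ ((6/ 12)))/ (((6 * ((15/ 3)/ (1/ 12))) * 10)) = 9/ 200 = 0.04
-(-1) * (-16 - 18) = -34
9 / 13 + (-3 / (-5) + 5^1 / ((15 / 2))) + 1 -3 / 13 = 532 / 195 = 2.73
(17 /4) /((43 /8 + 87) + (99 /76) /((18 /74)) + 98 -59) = 646 /20783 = 0.03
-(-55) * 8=440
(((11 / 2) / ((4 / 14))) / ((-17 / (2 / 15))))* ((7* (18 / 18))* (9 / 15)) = -539 / 850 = -0.63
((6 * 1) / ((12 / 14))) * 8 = 56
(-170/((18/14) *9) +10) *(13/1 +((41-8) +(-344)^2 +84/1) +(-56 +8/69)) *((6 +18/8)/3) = -8537961410/5589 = -1527636.68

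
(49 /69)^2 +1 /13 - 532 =-32891102 /61893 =-531.42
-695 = -695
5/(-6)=-5/6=-0.83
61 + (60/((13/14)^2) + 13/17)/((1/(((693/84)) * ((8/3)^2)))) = 36098351/8619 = 4188.23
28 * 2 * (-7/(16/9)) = -441/2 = -220.50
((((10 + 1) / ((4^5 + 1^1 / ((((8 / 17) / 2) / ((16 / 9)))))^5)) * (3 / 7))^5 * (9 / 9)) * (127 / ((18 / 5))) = 12308360998976812634465919105 / 325787985729630113931631983243241690049325912002946491251361515901145787512994686216184033062158336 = 0.00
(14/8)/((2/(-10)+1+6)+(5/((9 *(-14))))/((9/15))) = 6615/25454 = 0.26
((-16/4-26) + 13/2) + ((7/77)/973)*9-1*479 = -10756497/21406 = -502.50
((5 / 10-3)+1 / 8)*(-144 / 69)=4.96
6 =6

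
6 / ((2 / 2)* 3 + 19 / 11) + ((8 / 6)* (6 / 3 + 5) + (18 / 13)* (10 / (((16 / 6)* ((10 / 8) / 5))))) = 31.37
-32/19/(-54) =16/513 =0.03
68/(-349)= -68/349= -0.19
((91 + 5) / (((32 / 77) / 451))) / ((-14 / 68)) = -506022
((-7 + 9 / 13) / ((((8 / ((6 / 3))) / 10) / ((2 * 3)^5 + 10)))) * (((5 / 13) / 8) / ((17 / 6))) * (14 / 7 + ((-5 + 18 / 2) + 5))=-7745925 / 338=-22916.94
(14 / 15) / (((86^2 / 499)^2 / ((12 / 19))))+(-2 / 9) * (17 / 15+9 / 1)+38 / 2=293783605507 / 17538449130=16.75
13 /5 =2.60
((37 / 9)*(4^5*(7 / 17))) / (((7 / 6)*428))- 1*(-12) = 84428 / 5457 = 15.47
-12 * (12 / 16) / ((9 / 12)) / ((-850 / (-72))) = -432 / 425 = -1.02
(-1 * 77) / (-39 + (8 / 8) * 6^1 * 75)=-77 / 411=-0.19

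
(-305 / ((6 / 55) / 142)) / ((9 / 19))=-22629475 / 27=-838128.70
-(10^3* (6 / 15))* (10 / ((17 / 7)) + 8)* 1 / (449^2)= -82400 / 3427217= -0.02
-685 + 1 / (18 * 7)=-86309 / 126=-684.99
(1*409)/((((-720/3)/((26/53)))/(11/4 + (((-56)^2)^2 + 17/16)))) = -836640568049/101760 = -8221703.70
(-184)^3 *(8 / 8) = -6229504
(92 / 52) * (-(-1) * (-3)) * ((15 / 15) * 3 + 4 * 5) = -1587 / 13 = -122.08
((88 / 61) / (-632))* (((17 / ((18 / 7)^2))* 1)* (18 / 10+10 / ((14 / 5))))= -61523 / 1951695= -0.03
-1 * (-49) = 49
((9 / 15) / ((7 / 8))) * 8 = 5.49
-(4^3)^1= -64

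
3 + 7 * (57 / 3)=136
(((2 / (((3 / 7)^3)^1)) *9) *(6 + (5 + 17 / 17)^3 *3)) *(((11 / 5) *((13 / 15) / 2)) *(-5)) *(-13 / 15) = 139004866 / 225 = 617799.40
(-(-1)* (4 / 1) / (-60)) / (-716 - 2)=1 / 10770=0.00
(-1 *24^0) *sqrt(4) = -2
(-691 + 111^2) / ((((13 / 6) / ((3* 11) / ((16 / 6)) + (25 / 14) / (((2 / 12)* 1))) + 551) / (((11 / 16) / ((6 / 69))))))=5706765405 / 34203088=166.85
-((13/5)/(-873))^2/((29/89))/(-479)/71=15041/18791452741725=0.00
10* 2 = 20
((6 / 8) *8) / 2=3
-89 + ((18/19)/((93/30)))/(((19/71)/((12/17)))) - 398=-92496929/190247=-486.19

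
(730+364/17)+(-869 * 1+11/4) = -7809/68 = -114.84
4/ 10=2/ 5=0.40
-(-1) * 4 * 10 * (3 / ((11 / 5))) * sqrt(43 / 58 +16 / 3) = 100 * sqrt(183918) / 319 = 134.44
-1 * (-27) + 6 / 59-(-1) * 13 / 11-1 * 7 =13813 / 649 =21.28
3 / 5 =0.60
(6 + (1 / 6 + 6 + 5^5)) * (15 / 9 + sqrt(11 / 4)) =18823 * sqrt(11) / 12 + 94115 / 18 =10431.01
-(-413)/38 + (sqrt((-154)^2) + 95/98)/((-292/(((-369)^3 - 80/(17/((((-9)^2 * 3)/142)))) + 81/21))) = 15311587790763184/574219387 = 26665048.48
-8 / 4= -2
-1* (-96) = 96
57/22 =2.59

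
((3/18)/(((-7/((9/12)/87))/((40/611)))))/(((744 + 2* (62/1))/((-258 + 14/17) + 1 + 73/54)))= 0.00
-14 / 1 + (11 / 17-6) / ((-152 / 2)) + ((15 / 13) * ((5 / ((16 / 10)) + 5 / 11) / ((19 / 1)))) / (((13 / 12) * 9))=-33402873 / 2401828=-13.91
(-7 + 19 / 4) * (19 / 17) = -171 / 68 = -2.51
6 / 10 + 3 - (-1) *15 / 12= 97 / 20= 4.85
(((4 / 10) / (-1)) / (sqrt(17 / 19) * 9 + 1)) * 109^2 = 225739 / 3395 -106929 * sqrt(323) / 3395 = -499.56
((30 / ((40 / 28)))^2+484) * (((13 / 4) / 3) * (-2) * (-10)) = 60125 / 3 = 20041.67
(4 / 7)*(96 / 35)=384 / 245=1.57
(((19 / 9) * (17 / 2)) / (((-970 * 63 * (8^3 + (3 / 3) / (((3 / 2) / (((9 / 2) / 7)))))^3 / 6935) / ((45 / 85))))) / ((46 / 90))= -6456485 / 411863865918772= -0.00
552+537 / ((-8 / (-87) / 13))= 611763 / 8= 76470.38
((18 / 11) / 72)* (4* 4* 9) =36 / 11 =3.27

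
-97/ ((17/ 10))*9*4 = -34920/ 17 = -2054.12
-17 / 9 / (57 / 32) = -544 / 513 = -1.06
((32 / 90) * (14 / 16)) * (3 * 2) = 28 / 15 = 1.87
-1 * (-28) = 28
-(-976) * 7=6832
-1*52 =-52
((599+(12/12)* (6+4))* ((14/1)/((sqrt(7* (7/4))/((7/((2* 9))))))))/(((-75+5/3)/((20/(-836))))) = 1421/4598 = 0.31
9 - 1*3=6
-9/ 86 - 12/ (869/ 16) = -24333/ 74734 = -0.33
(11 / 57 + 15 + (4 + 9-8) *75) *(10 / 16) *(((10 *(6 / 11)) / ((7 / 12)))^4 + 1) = 29888980758724405 / 16029786696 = 1864590.05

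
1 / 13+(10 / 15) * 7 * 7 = 1277 / 39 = 32.74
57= 57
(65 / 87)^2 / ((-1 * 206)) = -4225 / 1559214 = -0.00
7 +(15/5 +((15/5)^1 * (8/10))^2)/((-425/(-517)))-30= -131152/10625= -12.34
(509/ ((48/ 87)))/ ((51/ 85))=73805/ 48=1537.60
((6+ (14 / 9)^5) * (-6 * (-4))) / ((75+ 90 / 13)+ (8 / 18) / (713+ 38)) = 69677984272 / 15742872369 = 4.43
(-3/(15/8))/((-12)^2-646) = 4/1255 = 0.00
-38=-38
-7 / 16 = -0.44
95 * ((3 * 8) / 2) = 1140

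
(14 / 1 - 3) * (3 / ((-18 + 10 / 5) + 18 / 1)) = 33 / 2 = 16.50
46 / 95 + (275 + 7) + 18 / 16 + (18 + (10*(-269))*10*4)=-81546777 / 760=-107298.39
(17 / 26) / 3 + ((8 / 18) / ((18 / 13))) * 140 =95099 / 2106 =45.16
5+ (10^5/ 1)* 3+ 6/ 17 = 5100091/ 17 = 300005.35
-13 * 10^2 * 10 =-13000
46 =46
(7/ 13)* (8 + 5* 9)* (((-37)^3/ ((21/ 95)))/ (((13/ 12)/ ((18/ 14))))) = -9181362780/ 1183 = -7761084.34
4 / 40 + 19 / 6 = 3.27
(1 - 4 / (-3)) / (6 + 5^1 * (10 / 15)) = 1 / 4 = 0.25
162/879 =54/293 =0.18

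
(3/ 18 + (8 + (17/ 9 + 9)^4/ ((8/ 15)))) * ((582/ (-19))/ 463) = -11187178877/ 6413013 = -1744.45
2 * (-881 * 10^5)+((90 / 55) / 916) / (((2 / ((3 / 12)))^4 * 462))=-559944181350399997 / 3177889792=-176200000.00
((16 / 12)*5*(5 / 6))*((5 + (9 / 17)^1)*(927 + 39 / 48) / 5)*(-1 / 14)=-3488575 / 8568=-407.16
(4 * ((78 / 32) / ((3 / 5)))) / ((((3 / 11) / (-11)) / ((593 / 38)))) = -4663945 / 456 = -10227.95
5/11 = 0.45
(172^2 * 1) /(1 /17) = 502928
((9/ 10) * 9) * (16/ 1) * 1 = 648/ 5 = 129.60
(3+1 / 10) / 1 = 31 / 10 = 3.10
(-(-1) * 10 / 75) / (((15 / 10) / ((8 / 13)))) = 32 / 585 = 0.05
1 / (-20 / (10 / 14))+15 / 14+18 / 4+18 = 659 / 28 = 23.54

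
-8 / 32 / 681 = -1 / 2724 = -0.00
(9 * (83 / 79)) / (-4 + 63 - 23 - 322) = -747 / 22594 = -0.03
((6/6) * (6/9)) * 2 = 4/3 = 1.33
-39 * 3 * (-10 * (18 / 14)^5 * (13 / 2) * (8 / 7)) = 30536.10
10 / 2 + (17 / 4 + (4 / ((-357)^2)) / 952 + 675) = 41510521649 / 60665724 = 684.25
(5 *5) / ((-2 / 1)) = -25 / 2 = -12.50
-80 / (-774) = 40 / 387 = 0.10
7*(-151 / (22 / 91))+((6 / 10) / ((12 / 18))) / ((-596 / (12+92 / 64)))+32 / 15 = -13751938991 / 3146880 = -4370.02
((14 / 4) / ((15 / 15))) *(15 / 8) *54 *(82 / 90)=2583 / 8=322.88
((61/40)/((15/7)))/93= 427/55800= 0.01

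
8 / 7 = 1.14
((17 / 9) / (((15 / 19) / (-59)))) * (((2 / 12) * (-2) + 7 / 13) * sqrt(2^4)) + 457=1796281 / 5265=341.17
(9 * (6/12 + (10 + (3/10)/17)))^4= 4191023663229456/52200625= 80286848.35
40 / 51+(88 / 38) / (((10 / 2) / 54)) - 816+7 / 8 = -30594437 / 38760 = -789.33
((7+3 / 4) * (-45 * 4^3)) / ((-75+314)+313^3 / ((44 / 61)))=-0.00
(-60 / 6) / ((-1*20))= 1 / 2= 0.50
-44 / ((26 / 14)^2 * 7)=-308 / 169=-1.82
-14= -14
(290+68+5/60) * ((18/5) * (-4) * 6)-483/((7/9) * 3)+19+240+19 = -154337/5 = -30867.40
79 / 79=1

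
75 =75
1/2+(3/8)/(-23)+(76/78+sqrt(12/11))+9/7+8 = 2 * sqrt(33)/11+539681/50232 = 11.79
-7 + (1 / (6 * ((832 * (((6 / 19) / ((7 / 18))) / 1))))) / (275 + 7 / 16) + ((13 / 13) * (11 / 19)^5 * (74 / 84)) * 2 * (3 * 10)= -9168278186564663 / 2573874959606496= -3.56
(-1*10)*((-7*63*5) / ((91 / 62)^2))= 1729800 / 169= 10235.50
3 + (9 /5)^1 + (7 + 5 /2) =143 /10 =14.30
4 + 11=15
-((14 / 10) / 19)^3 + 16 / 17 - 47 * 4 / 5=-534321931 / 14575375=-36.66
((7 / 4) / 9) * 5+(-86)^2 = 266291 / 36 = 7396.97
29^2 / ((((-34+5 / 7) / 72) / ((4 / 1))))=-1695456 / 233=-7276.64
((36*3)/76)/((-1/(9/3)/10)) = -810/19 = -42.63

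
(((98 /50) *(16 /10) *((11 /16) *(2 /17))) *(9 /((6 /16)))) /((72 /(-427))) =-230153 /6375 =-36.10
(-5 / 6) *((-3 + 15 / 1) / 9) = -10 / 9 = -1.11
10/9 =1.11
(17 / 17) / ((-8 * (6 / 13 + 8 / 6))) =-0.07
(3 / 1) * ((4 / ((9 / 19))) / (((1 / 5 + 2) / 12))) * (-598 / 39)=-69920 / 33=-2118.79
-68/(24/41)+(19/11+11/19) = -142781/1254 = -113.86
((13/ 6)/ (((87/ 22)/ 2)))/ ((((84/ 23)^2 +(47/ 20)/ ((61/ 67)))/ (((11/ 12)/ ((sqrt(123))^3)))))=507591370*sqrt(123)/ 121707546204987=0.00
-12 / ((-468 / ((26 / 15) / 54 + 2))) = 823 / 15795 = 0.05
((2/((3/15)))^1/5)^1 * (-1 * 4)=-8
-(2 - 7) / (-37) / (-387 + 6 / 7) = 35 / 100011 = 0.00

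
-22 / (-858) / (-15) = -1 / 585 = -0.00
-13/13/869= -0.00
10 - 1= 9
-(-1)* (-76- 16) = -92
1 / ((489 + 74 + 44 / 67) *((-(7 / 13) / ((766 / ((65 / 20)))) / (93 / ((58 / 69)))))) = -658666548 / 7666295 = -85.92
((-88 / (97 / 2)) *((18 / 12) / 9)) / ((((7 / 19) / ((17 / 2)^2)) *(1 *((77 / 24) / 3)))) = -55.45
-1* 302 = -302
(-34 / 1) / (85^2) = -2 / 425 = -0.00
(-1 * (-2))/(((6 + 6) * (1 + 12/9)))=1/14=0.07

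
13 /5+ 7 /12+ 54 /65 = 3131 /780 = 4.01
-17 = -17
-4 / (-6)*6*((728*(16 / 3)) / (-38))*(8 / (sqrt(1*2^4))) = -46592 / 57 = -817.40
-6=-6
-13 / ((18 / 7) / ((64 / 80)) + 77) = -182 / 1123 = -0.16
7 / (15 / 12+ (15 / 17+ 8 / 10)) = 2380 / 997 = 2.39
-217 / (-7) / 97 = 31 / 97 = 0.32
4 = 4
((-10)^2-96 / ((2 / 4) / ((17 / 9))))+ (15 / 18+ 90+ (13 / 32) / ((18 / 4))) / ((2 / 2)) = -24731 / 144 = -171.74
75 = 75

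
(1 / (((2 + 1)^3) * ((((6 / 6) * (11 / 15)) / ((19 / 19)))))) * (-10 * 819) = -4550 / 11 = -413.64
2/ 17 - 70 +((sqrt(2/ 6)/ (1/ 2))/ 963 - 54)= -123.88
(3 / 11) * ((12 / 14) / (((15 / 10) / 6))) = 72 / 77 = 0.94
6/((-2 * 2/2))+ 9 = 6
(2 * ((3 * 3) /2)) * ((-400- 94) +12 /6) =-4428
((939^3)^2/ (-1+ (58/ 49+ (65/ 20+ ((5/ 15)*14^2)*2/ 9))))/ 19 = 3627549848842651766412/ 1805057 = 2009659445016224.84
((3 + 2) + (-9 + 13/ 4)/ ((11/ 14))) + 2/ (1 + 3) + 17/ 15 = -113/ 165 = -0.68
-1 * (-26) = 26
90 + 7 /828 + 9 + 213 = 258343 /828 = 312.01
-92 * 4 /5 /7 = -368 /35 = -10.51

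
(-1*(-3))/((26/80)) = 120/13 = 9.23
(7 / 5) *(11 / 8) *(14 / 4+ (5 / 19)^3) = 3716251 / 548720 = 6.77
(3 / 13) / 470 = 3 / 6110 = 0.00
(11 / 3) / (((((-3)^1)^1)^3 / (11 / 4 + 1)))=-55 / 108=-0.51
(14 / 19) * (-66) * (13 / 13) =-924 / 19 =-48.63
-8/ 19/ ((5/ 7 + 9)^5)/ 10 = -16807/ 34530922240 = -0.00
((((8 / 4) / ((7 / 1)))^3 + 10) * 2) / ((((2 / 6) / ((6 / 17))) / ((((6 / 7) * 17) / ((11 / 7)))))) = 742608 / 3773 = 196.82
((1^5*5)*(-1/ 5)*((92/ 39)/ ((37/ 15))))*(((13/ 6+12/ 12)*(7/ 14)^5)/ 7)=-2185/ 161616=-0.01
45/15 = 3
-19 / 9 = -2.11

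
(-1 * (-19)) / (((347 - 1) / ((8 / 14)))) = 38 / 1211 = 0.03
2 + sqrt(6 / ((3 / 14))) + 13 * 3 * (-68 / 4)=-661 + 2 * sqrt(7)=-655.71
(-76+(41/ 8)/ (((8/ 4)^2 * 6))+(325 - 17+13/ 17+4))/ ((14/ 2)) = 773497/ 22848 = 33.85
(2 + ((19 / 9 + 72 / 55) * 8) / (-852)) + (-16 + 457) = 46704319 / 105435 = 442.97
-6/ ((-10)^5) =3/ 50000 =0.00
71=71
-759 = -759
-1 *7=-7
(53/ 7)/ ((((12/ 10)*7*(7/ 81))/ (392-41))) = 2511405/ 686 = 3660.94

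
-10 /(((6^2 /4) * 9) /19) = -2.35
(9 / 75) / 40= 3 / 1000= 0.00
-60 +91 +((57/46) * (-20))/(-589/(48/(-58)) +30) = 30.97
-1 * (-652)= 652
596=596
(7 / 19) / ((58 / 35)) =245 / 1102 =0.22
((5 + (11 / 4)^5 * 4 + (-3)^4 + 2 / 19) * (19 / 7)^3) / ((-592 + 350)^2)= 1255841385 / 5142387712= 0.24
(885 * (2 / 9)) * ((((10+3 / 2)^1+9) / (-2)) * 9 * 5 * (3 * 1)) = -544275 / 2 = -272137.50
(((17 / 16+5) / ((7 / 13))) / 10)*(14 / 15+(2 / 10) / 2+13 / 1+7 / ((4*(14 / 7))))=2255929 / 134400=16.79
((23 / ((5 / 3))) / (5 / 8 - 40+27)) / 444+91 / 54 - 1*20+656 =70074949 / 109890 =637.68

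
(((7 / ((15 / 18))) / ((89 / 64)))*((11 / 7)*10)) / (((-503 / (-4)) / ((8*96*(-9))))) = -233570304 / 44767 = -5217.47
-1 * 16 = -16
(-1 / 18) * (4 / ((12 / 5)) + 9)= -16 / 27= -0.59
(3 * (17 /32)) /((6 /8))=17 /8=2.12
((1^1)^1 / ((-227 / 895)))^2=801025 / 51529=15.55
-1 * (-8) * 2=16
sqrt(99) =3 * sqrt(11) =9.95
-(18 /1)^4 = -104976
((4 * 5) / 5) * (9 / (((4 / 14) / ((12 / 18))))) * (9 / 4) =189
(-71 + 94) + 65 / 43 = 1054 / 43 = 24.51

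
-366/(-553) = 366/553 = 0.66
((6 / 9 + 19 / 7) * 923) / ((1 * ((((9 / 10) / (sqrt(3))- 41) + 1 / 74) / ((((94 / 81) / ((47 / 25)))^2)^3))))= -319191787890625000000 / 75765575217476314359- 7008959140625000000 * sqrt(3) / 227296725652428943077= -4.27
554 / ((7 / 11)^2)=67034 / 49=1368.04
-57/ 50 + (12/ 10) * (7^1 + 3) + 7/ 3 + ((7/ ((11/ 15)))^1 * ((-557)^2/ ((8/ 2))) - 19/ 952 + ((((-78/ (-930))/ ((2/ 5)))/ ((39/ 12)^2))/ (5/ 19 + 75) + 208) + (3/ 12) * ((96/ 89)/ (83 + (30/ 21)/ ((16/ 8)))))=79464591808407681017/ 107299308316200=740588.11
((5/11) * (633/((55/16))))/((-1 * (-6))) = 1688/121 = 13.95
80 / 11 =7.27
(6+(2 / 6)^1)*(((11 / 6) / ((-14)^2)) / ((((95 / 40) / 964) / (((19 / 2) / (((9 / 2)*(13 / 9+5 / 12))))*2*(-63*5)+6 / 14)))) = -1183968412 / 68943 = -17173.15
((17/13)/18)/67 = 17/15678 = 0.00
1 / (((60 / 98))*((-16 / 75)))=-7.66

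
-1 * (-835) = 835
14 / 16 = 7 / 8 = 0.88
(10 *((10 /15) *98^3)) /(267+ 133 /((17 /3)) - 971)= -320005280 /34707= -9220.19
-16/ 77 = -0.21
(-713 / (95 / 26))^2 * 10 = 687314888 / 1805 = 380783.87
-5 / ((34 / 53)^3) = -744385 / 39304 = -18.94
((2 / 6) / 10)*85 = 17 / 6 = 2.83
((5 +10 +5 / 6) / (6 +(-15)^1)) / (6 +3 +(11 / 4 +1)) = -190 / 1377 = -0.14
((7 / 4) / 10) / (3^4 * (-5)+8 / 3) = -21 / 48280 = -0.00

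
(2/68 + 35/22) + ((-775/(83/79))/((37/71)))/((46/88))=-2706.28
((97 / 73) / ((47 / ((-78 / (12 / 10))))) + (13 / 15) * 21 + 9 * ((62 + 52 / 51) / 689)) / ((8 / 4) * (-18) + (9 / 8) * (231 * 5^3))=27625606064 / 52160507119305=0.00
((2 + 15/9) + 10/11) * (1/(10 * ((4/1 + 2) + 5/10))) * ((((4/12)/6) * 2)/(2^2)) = 151/77220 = 0.00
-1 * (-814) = 814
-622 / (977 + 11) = -311 / 494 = -0.63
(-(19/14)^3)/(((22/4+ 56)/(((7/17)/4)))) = -6859/1639344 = -0.00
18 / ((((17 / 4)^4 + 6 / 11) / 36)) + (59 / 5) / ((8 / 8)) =63419593 / 4601335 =13.78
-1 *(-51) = 51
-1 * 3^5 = -243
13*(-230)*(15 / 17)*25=-1121250 / 17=-65955.88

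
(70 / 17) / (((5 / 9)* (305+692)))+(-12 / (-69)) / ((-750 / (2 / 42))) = 22787852 / 3069887625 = 0.01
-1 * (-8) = 8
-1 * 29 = -29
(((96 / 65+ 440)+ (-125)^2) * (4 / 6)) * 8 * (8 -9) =-5569712 / 65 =-85687.88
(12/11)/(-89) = -12/979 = -0.01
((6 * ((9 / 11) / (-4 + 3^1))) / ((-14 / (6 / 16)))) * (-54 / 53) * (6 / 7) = -6561 / 57134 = -0.11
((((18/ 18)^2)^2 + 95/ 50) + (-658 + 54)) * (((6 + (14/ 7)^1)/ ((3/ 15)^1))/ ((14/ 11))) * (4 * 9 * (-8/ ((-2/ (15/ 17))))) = -285642720/ 119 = -2400358.99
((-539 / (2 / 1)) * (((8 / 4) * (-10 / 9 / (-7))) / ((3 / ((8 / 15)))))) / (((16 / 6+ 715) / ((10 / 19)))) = -12320 / 1104489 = -0.01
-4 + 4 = 0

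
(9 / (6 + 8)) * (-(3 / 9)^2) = -1 / 14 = -0.07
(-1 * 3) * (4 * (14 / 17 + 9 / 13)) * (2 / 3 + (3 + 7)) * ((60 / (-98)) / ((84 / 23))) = 2465600 / 75803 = 32.53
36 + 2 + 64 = 102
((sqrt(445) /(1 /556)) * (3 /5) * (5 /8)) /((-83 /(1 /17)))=-417 * sqrt(445) /2822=-3.12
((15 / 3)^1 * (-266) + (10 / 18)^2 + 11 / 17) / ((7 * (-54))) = 130721 / 37179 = 3.52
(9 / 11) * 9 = 81 / 11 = 7.36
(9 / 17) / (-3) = -3 / 17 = -0.18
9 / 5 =1.80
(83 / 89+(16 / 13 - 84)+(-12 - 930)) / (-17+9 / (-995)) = 1178656105 / 19581068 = 60.19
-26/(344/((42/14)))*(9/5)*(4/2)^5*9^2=-227448/215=-1057.90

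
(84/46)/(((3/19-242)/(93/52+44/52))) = -54663/2747810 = -0.02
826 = 826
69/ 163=0.42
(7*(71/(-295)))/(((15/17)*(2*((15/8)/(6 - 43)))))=1250452/66375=18.84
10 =10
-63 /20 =-3.15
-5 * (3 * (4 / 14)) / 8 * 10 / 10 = -15 / 28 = -0.54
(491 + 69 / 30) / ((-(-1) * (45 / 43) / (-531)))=-12515021 / 50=-250300.42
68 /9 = 7.56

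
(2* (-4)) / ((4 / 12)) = -24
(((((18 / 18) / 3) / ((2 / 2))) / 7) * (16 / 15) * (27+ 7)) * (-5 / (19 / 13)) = -7072 / 1197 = -5.91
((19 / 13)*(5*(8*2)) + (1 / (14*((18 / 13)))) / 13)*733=280777849 / 3276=85707.52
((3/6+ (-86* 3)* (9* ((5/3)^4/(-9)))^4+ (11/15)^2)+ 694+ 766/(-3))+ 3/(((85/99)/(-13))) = -11149365929533073/12196570950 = -914139.39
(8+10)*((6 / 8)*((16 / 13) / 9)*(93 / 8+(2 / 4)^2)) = 285 / 13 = 21.92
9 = 9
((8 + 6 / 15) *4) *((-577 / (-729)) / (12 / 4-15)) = -8078 / 3645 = -2.22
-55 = -55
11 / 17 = 0.65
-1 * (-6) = 6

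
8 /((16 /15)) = 15 /2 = 7.50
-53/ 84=-0.63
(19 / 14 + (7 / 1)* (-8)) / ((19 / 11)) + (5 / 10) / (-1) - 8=-5338 / 133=-40.14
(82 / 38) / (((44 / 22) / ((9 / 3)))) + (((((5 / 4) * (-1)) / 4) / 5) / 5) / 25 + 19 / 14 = 1221867 / 266000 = 4.59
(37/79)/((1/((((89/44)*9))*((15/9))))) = 49395/3476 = 14.21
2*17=34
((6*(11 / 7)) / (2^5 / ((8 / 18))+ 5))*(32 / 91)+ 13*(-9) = -521511 / 4459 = -116.96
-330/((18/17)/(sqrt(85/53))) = -935* sqrt(4505)/159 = -394.70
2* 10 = 20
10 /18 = 5 /9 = 0.56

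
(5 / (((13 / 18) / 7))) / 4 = 315 / 26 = 12.12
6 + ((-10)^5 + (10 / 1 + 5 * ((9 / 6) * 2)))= -99969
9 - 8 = 1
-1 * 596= -596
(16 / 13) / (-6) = -8 / 39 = -0.21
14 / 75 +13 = 989 / 75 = 13.19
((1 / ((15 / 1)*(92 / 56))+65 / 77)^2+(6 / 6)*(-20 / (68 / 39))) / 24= -0.45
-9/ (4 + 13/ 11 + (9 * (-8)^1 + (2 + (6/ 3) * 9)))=99/ 515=0.19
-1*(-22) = 22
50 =50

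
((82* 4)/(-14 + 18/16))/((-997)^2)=-2624/102382927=-0.00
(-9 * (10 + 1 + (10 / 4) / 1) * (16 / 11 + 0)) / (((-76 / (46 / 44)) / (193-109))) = 469476 / 2299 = 204.21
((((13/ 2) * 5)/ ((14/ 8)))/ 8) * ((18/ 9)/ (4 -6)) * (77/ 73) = -715/ 292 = -2.45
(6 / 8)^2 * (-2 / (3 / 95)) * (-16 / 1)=570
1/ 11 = 0.09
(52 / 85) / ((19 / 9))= 468 / 1615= 0.29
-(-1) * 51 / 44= 51 / 44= 1.16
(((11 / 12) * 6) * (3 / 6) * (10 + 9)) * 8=418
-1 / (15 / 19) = -19 / 15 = -1.27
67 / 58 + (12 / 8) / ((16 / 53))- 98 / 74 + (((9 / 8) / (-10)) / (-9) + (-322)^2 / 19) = 17816165799 / 3261920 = 5461.86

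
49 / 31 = 1.58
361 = 361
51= 51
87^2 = 7569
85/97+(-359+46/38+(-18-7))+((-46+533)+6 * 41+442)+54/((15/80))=1992443/1843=1081.09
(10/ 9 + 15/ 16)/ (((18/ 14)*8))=0.20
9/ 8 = 1.12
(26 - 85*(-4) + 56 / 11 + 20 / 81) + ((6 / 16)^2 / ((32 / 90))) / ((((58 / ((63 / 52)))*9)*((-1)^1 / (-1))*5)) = 1021829412205 / 2751750144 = 371.34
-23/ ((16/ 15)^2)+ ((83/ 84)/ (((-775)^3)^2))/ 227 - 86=-28085395682829213134760313/ 264420627957937500000000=-106.21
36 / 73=0.49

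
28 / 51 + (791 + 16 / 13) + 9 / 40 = 21030487 / 26520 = 793.00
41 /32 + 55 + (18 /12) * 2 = 1897 /32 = 59.28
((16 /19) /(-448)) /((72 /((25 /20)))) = -0.00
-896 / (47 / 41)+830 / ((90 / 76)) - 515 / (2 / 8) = -905528 / 423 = -2140.73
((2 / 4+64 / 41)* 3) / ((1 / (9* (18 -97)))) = -360477 / 82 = -4396.06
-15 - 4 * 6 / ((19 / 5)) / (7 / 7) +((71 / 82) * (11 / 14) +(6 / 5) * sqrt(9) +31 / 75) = -27192163 / 1635900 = -16.62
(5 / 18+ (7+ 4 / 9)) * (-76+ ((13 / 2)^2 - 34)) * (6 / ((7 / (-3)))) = 1345.32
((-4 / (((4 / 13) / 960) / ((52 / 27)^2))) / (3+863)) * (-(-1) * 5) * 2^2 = -112486400 / 105219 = -1069.07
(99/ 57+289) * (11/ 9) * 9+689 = 73855/ 19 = 3887.11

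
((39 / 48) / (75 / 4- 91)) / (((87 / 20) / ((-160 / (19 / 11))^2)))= -201344000 / 9076623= -22.18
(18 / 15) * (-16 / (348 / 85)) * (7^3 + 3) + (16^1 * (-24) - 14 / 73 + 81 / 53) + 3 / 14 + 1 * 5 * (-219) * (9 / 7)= -3412.93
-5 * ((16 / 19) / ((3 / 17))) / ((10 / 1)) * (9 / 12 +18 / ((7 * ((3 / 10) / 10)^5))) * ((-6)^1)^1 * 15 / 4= 6800000048195 / 1197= 5680868879.03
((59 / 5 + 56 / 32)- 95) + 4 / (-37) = -60353 / 740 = -81.56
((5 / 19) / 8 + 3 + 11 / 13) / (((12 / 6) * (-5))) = -0.39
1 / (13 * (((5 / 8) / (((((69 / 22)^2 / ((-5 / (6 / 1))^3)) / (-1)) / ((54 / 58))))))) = 2209104 / 983125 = 2.25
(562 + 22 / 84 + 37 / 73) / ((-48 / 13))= -22430837 / 147168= -152.42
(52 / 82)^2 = 676 / 1681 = 0.40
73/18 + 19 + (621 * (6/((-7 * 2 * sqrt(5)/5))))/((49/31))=415/18 - 57753 * sqrt(5)/343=-353.44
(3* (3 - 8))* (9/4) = -135/4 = -33.75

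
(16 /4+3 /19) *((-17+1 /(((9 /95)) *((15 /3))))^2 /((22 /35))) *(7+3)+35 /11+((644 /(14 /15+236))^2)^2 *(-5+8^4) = 40167828610508838439165 /168803332513438689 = 237956.37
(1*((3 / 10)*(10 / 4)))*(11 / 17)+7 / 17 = 61 / 68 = 0.90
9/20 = 0.45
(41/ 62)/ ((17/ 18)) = 369/ 527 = 0.70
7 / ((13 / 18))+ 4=13.69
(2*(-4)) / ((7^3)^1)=-8 / 343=-0.02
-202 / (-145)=202 / 145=1.39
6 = 6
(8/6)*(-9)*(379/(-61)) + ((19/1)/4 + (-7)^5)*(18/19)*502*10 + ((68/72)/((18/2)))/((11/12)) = -27506133279500/344223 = -79907889.01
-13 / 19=-0.68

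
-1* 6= -6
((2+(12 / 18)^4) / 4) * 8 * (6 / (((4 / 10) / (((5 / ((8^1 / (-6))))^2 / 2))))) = 463.54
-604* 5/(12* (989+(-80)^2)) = -755/22167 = -0.03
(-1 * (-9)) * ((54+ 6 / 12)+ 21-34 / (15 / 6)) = 5571 / 10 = 557.10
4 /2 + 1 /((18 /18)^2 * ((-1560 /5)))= 623 /312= 2.00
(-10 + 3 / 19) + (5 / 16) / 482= -9.84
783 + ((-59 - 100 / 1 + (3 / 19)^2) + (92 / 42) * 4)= 4797157 / 7581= 632.79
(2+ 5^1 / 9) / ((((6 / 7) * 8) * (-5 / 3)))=-161 / 720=-0.22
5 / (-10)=-1 / 2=-0.50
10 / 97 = 0.10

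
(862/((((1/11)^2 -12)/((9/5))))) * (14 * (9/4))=-29569617/7255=-4075.76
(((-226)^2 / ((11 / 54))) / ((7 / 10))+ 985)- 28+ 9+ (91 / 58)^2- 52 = 359111.79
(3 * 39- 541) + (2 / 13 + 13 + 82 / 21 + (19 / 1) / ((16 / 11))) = -1720463 / 4368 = -393.88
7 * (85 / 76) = 595 / 76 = 7.83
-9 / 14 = -0.64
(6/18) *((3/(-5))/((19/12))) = -12/95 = -0.13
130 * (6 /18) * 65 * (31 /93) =8450 /9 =938.89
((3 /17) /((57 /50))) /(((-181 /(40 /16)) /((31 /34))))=-3875 /1987742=-0.00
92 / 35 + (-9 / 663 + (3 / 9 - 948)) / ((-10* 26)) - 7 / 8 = 13028297 / 2413320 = 5.40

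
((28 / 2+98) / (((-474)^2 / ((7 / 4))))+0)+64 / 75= 1199497 / 1404225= 0.85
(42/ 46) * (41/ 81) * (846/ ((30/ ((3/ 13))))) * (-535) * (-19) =27423137/ 897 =30572.06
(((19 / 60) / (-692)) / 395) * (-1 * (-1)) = -19 / 16400400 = -0.00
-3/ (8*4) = -3/ 32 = -0.09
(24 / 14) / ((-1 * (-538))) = 6 / 1883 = 0.00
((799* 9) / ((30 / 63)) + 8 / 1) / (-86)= -151091 / 860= -175.69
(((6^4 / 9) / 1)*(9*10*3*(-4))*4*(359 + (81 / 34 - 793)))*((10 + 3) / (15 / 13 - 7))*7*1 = -1349954424000 / 323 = -4179425461.30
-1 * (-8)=8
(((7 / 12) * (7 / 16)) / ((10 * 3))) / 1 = 49 / 5760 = 0.01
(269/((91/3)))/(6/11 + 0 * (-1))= 2959/182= 16.26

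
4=4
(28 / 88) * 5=35 / 22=1.59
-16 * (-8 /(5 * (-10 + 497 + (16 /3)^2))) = 1152 /23195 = 0.05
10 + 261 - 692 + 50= -371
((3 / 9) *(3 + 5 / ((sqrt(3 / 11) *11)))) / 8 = 5 *sqrt(33) / 792 + 1 / 8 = 0.16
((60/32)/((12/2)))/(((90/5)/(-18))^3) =-5/16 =-0.31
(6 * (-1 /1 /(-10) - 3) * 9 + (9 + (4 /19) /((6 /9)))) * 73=-1021416 /95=-10751.75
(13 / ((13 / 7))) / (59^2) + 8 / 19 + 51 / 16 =3820785 / 1058224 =3.61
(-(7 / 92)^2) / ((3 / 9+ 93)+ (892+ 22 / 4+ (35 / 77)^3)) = -195657 / 33490122440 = -0.00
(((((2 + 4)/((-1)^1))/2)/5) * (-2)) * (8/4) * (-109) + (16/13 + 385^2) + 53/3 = 28856548/195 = 147982.30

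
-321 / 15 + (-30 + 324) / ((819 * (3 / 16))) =-11399 / 585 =-19.49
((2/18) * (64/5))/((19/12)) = 0.90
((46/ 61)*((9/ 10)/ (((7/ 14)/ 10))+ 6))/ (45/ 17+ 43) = 2346/ 5917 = 0.40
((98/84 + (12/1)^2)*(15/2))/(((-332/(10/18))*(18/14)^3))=-7468825/8713008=-0.86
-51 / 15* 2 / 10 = -17 / 25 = -0.68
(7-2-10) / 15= -1 / 3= -0.33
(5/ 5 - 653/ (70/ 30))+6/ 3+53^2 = 17725/ 7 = 2532.14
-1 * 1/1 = -1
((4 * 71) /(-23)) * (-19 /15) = 5396 /345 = 15.64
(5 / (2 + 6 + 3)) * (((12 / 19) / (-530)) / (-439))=6 / 4862803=0.00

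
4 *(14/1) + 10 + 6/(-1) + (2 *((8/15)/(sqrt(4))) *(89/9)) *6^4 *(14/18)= 80644/15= 5376.27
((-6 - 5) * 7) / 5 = -77 / 5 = -15.40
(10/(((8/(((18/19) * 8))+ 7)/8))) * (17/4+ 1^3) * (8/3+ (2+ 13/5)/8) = 24507/145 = 169.01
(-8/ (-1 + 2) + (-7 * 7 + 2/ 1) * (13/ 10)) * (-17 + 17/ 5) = 939.76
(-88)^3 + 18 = -681454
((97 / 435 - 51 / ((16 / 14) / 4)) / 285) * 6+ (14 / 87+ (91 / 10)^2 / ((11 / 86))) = 20184113 / 31350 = 643.83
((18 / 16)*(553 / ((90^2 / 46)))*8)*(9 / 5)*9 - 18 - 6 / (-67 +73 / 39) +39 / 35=49016172 / 111125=441.09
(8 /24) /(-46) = -1 /138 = -0.01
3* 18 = 54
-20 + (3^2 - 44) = -55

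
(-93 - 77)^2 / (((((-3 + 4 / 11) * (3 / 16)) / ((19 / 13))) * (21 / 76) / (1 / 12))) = -1836190400 / 71253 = -25770.01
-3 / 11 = -0.27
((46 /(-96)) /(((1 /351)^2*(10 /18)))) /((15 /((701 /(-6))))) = 662123241 /800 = 827654.05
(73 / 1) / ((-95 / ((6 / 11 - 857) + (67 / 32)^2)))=140126785 / 214016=654.75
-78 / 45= -26 / 15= -1.73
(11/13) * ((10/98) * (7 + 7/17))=990/1547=0.64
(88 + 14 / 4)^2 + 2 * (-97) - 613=30261 / 4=7565.25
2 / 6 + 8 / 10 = 17 / 15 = 1.13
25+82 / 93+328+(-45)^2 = 2378.88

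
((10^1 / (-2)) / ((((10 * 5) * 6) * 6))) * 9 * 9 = -9 / 40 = -0.22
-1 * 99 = -99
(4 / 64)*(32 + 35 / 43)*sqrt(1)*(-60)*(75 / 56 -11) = 11450265 / 9632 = 1188.77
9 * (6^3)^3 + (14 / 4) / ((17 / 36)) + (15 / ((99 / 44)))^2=13876995326 / 153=90699315.86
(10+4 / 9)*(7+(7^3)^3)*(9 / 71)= 3793239716 / 71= 53425911.49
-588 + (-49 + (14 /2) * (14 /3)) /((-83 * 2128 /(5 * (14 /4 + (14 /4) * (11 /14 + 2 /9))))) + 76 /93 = -49603011511 /84476736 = -587.18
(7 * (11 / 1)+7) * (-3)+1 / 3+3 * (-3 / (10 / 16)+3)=-3856 / 15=-257.07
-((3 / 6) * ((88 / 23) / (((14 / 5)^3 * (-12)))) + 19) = -3596009 / 189336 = -18.99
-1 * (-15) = 15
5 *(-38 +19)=-95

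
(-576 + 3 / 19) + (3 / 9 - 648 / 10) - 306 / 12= -379511 / 570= -665.81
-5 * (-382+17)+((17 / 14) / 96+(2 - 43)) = 1784.01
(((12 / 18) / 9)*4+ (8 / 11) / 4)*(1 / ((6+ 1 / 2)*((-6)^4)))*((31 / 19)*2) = 2201 / 11884158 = 0.00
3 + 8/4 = 5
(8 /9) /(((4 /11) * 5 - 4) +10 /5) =-44 /9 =-4.89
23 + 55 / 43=1044 / 43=24.28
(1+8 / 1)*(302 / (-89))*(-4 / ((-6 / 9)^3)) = -36693 / 89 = -412.28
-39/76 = -0.51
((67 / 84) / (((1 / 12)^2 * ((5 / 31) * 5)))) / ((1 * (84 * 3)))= 2077 / 3675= 0.57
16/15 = 1.07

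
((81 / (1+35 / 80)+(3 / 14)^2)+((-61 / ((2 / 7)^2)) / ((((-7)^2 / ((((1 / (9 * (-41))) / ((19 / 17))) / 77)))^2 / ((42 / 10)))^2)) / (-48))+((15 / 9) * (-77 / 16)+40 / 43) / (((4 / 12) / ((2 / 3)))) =4540581379137560667958370619108209 / 107564744191621580795050447204800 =42.21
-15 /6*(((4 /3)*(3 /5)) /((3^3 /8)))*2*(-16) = 512 /27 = 18.96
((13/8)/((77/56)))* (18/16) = 117/88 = 1.33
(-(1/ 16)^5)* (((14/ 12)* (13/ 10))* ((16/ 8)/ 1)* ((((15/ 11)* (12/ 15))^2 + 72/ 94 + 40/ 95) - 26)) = 38713311/ 566508912640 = 0.00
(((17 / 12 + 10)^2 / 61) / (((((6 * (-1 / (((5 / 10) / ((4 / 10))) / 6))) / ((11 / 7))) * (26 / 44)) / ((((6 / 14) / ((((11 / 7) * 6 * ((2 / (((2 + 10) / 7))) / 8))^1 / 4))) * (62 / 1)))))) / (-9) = 32001145 / 18884502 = 1.69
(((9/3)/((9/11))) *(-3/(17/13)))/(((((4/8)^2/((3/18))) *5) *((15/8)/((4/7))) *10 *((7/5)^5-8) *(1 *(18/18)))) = 114400/8774703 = 0.01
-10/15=-2/3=-0.67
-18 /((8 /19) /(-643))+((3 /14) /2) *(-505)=192039 /7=27434.14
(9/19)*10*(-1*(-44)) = 3960/19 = 208.42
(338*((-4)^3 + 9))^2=345588100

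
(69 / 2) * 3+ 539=1285 / 2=642.50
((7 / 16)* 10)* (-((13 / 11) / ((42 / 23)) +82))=-190915 / 528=-361.58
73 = 73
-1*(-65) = 65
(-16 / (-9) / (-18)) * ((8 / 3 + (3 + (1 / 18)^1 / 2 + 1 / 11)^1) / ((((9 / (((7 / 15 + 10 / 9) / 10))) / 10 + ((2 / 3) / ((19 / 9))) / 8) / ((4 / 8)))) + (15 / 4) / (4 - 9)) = 6047606 / 248532867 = 0.02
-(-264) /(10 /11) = 1452 /5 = 290.40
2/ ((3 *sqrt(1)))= 2/ 3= 0.67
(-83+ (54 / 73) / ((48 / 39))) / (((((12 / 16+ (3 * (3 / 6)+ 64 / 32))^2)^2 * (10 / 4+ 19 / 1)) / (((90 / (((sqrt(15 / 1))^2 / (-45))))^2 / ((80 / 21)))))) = -58934751120 / 262172419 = -224.79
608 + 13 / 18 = 10957 / 18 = 608.72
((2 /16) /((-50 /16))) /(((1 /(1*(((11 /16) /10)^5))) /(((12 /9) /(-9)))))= 161051 /17694720000000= 0.00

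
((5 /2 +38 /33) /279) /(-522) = -241 /9612108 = -0.00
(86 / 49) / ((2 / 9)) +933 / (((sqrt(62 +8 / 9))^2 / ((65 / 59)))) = 39667923 / 1636306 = 24.24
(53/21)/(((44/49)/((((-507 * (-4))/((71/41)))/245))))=367237/27335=13.43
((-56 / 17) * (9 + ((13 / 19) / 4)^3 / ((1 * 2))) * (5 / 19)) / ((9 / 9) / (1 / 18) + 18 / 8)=-276631775 / 717808068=-0.39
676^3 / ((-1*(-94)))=154457888 / 47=3286338.04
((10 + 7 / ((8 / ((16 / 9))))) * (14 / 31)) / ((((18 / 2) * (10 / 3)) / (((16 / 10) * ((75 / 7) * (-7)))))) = -5824 / 279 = -20.87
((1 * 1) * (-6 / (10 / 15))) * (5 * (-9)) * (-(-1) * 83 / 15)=2241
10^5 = 100000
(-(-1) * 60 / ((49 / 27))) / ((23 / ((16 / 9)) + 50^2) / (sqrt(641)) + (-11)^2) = 0.15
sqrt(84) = 2 * sqrt(21) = 9.17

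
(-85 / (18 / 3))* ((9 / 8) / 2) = -255 / 32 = -7.97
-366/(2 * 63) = -61/21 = -2.90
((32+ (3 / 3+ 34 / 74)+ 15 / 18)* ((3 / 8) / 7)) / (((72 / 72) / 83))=631879 / 4144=152.48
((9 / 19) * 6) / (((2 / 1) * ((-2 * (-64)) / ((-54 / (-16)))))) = 729 / 19456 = 0.04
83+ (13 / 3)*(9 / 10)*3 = 947 / 10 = 94.70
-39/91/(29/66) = -198/203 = -0.98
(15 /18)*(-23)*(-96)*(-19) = -34960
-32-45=-77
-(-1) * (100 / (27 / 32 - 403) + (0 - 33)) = -427877 / 12869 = -33.25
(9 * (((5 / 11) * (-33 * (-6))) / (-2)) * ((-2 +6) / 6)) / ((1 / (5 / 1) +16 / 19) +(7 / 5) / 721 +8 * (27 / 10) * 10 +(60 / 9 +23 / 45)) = -4755510 / 3949219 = -1.20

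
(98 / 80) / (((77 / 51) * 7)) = 51 / 440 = 0.12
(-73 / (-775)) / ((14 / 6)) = 219 / 5425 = 0.04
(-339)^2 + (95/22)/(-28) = 114920.85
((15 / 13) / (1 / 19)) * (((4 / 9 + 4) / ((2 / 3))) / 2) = 950 / 13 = 73.08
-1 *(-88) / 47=88 / 47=1.87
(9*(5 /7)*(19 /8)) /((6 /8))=285 /14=20.36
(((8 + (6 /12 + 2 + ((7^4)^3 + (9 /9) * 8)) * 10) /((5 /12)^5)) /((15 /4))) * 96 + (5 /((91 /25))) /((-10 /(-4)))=401175195321093974978 /1421875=282145192313736.42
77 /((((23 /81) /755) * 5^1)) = 941787 /23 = 40947.26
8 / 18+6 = 58 / 9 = 6.44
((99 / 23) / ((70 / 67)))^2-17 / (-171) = 7567499519 / 443249100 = 17.07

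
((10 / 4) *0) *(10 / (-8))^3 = 0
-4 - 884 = -888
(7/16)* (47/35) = 47/80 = 0.59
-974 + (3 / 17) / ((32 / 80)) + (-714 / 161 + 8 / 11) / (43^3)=-665835617263 / 683919214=-973.56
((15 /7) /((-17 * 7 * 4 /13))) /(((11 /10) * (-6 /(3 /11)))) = 975 /403172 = 0.00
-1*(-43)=43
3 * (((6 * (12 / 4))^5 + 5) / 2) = 5668719 / 2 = 2834359.50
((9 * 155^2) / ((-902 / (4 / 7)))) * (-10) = 4324500 / 3157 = 1369.81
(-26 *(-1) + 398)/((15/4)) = 1696/15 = 113.07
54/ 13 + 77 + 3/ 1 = 1094/ 13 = 84.15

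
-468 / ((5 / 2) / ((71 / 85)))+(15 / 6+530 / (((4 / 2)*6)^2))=-4595707 / 30600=-150.19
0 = 0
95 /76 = 5 /4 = 1.25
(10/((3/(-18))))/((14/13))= -390/7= -55.71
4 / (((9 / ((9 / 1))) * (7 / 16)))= 64 / 7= 9.14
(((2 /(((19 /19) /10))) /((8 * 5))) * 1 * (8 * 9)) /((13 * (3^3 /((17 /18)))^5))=1419857 /9790890598008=0.00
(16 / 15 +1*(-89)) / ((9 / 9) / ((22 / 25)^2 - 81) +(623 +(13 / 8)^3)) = -33861621248 / 241554230895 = -0.14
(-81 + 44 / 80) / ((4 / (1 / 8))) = -1609 / 640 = -2.51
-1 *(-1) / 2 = 1 / 2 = 0.50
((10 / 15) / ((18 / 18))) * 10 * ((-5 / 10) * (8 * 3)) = -80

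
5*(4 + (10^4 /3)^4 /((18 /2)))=50000000000014580 /729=68587105624162.66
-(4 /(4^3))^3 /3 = -1 /12288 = -0.00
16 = 16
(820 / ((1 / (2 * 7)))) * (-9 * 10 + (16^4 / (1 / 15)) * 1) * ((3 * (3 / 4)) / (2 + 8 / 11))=9309519450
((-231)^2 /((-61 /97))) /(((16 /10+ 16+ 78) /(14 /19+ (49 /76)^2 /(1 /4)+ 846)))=-31705407452565 /42104152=-753023.30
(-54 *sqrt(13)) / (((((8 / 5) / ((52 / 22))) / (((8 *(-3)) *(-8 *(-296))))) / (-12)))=-598440960 *sqrt(13) / 11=-196155415.15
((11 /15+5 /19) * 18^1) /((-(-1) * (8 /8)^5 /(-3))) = -5112 /95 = -53.81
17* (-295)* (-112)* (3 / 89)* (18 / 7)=4332960 / 89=48684.94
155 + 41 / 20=3141 / 20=157.05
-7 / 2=-3.50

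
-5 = -5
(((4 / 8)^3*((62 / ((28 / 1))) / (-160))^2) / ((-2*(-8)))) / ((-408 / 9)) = -2883 / 87346380800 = -0.00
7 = 7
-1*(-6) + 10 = 16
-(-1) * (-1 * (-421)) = 421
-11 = -11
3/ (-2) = -3/ 2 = -1.50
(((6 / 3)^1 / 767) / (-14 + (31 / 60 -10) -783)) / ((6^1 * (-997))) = 20 / 37003019911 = 0.00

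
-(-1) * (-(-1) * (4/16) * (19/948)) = 19/3792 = 0.01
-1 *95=-95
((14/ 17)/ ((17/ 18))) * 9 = 2268/ 289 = 7.85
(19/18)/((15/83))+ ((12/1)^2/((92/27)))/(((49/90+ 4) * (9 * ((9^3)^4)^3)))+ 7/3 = 71287564780364104529590284746986072369/8721179198322749534657624323373919090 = 8.17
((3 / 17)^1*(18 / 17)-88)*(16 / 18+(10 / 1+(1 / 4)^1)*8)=-18931988 / 2601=-7278.73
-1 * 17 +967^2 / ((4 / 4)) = 935072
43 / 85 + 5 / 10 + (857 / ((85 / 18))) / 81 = 4967 / 1530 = 3.25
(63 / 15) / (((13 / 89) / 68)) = 127092 / 65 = 1955.26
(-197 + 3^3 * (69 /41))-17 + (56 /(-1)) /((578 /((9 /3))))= -2000723 /11849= -168.85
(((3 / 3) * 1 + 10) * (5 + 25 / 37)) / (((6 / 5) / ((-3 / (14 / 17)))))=-14025 / 74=-189.53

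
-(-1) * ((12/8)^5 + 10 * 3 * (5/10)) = 723/32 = 22.59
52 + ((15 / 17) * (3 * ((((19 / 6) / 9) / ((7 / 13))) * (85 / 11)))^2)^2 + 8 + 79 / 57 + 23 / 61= 19509358372667977375 / 475219056389616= 41053.40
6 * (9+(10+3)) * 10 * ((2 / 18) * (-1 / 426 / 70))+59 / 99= 29081 / 49203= 0.59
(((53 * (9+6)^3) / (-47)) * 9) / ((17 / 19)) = -30587625 / 799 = -38282.38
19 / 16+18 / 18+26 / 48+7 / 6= 187 / 48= 3.90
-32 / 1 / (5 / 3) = -19.20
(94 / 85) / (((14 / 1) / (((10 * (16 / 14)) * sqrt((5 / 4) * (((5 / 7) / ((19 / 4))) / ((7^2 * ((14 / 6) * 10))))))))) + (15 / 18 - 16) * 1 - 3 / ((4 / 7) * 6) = -385 / 24 + 376 * sqrt(570) / 775523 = -16.03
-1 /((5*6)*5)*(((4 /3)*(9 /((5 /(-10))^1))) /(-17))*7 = -0.07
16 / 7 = 2.29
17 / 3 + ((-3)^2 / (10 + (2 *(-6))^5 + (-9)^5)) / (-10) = 52338097 / 9236130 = 5.67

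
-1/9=-0.11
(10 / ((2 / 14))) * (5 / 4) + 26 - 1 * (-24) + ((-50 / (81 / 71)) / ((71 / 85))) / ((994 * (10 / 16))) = 11063875 / 80514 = 137.42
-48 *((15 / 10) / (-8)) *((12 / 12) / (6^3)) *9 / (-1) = -3 / 8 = -0.38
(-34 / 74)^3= -4913 / 50653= -0.10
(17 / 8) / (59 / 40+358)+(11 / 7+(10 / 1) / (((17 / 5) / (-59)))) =-294227362 / 1711101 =-171.95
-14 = -14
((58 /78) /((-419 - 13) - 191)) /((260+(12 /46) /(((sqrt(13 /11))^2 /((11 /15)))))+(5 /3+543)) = -3335 /2248815688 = -0.00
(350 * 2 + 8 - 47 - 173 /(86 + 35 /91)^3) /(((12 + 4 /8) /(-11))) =-20595068120132 /35406196675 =-581.68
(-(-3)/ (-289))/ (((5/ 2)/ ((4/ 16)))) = -3/ 2890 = -0.00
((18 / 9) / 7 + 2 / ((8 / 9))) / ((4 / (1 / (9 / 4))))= 71 / 252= 0.28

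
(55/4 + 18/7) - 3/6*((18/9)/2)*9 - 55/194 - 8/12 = 88579/8148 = 10.87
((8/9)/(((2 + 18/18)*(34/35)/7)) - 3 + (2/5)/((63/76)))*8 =-49144/16065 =-3.06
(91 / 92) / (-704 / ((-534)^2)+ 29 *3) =6487299 / 570580964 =0.01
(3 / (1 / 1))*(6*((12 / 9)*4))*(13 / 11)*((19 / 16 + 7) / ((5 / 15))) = 30654 / 11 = 2786.73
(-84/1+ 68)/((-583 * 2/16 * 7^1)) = 128/4081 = 0.03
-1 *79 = -79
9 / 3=3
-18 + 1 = -17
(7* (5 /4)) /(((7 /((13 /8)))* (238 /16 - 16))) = -65 /36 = -1.81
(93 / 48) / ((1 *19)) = 31 / 304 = 0.10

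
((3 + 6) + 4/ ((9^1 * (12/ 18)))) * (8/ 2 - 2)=58/ 3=19.33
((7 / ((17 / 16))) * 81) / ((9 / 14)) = 14112 / 17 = 830.12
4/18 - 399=-3589/9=-398.78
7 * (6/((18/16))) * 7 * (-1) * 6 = -1568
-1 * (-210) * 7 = 1470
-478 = -478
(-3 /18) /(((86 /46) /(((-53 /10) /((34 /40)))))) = 1219 /2193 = 0.56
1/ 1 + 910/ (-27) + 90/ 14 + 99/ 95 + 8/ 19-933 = -17197514/ 17955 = -957.81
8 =8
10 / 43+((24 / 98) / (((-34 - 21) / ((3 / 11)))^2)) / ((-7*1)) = 1255461106 / 5398502725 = 0.23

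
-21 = -21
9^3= 729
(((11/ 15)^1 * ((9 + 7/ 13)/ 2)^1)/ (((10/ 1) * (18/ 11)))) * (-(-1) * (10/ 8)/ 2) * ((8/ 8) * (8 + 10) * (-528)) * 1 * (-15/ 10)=123783/ 65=1904.35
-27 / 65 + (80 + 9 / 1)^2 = 514838 / 65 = 7920.58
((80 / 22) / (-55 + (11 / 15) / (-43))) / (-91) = 12900 / 17760743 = 0.00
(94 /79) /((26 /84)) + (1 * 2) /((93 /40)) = 4.70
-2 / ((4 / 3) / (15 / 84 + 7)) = -603 / 56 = -10.77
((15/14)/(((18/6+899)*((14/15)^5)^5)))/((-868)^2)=0.00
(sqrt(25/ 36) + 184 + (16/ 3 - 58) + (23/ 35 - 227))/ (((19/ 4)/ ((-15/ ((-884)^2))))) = 19777/ 51966824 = 0.00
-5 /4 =-1.25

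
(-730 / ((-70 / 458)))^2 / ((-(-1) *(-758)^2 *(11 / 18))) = 5030245602 / 77422499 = 64.97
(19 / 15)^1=19 / 15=1.27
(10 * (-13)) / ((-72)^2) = -65 / 2592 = -0.03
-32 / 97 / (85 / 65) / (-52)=0.00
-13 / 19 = -0.68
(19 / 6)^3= 6859 / 216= 31.75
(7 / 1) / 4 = 7 / 4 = 1.75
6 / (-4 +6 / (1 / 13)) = 3 / 37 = 0.08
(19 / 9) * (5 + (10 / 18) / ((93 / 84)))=29165 / 2511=11.61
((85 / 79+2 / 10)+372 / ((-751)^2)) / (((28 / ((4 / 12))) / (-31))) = -734708897 / 1559462765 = -0.47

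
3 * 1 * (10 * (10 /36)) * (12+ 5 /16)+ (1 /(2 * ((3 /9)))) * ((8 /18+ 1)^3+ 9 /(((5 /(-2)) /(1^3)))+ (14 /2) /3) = 2045569 /19440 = 105.22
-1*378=-378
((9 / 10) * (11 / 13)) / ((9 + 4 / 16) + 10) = 18 / 455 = 0.04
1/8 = 0.12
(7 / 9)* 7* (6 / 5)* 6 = 196 / 5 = 39.20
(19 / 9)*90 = 190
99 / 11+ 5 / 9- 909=-8095 / 9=-899.44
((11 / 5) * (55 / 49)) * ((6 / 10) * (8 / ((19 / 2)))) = 1.25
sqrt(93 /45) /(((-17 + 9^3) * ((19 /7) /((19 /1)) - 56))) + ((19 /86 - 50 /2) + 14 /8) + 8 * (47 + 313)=491399 /172 - 7 * sqrt(465) /4175880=2856.97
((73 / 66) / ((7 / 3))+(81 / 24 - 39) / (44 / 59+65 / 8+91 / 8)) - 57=-42887245 / 735812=-58.29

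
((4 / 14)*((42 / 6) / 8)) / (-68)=-1 / 272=-0.00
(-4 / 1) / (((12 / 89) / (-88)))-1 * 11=7799 / 3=2599.67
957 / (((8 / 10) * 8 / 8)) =4785 / 4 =1196.25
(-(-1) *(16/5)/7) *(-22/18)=-176/315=-0.56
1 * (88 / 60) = 1.47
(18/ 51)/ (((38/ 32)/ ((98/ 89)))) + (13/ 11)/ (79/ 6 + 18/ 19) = 209115246/ 508793153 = 0.41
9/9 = 1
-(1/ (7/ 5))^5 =-3125/ 16807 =-0.19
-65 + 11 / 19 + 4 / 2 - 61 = -2345 / 19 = -123.42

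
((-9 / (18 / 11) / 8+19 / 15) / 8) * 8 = 139 / 240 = 0.58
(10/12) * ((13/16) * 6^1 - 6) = -0.94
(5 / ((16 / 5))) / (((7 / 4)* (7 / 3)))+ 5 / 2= 565 / 196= 2.88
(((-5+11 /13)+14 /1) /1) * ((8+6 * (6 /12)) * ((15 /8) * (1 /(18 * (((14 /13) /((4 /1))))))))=880 /21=41.90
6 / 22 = 3 / 11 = 0.27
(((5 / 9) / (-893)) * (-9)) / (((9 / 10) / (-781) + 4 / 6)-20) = -117150 / 404535251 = -0.00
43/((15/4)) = 172/15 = 11.47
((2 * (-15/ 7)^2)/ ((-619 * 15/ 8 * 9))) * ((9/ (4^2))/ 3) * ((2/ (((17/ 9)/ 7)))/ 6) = -15/ 73661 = -0.00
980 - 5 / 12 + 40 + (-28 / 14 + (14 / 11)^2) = 1479883 / 1452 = 1019.20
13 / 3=4.33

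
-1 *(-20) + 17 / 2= 57 / 2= 28.50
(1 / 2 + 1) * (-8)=-12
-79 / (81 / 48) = -1264 / 27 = -46.81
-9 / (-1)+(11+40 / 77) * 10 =124.19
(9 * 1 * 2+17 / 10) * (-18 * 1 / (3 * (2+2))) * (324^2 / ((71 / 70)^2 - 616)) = 5044.20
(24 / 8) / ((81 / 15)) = 5 / 9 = 0.56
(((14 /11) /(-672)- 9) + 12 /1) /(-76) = -1583 /40128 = -0.04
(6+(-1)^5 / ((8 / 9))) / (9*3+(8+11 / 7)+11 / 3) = 63 / 520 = 0.12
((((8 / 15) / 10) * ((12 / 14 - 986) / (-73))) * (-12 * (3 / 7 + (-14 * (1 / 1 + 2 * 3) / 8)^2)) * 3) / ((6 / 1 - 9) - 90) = 23246416 / 554435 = 41.93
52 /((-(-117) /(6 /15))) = 8 /45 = 0.18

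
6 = 6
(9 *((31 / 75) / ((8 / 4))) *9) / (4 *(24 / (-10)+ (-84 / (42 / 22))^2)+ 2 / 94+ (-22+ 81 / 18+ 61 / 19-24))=83049 / 38181365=0.00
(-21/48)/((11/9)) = -63/176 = -0.36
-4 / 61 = -0.07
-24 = -24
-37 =-37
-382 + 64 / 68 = -6478 / 17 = -381.06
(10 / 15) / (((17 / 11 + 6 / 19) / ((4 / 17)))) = 1672 / 19839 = 0.08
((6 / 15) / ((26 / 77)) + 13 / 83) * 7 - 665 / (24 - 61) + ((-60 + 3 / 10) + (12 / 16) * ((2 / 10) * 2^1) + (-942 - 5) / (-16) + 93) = 383737213 / 3193840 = 120.15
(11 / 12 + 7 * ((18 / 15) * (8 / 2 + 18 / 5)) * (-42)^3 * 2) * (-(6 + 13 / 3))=97748734.21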